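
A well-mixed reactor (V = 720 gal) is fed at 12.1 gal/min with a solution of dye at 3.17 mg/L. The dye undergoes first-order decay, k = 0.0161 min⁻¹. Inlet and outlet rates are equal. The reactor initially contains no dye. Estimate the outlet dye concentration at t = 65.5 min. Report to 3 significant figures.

Accumulation = in − out − consumed: V dC/dt = Q C_in − Q C − k V C.
This is linear with rate a = Q/V + k = 0.032906 min⁻¹.
C_ss = Q C_in/(Q + kV) = 1.6190 mg/L; C(t) = C_ss + (C₀ − C_ss) e^(−a t).
C(65.5) = 1.6190 + (-1.6190)·e^(−0.032906·65.5) = 1.6190 + (-1.6190)·0.11587 = 1.4314 mg/L.

1.43 mg/L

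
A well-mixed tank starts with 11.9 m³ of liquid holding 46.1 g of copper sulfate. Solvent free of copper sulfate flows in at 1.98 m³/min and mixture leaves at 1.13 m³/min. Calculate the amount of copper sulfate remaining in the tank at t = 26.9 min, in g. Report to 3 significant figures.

11.1 g

Total volume: dV/dt = Q_in − Q_out = 0.85000 m³/min, so V(t) = 11.9 + 0.85000 t and V(26.9) = 34.765 m³.
Solute balance: dm/dt = 0 − Q_out C = −Q_out m/V(t).
Separate: dm/m = −Q_out dt/V(t) ⇒ ln(m/m₀) = −(Q_out/(Q_in−Q_out)) ln(V/V₀).
m = m₀ (V₀/V)^(Q_out/(Q_in−Q_out)) = 46.1 × (11.9/34.765)^(1.3294) = 11.085 g.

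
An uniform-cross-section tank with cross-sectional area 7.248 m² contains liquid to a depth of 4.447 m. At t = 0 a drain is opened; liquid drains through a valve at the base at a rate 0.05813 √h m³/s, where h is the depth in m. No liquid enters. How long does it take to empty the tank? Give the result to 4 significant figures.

Mass balance (ρ constant): A dh/dt = −0.05813 √h.
∫ h^(−1/2) dh = −(0.05813/A) ∫ dt, giving 2√h = 2√h₀ − (0.05813/A) t.
Tank is empty when √h = 0: t_empty = 2A√h₀/0.05813.
t_empty = 2·7.248·√4.447/0.05813 = 14.4960·2.10879/0.05813 = 525.874 s.

525.9 s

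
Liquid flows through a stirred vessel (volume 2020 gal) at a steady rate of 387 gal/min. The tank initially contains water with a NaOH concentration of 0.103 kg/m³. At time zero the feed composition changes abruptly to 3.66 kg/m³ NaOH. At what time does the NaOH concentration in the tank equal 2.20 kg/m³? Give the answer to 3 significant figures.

4.65 min

Unsteady species balance (constant V, well mixed): V dC/dt = Q(C_in − C), so τ = V/Q = 5.2196 min.
C(t) = C_in + (C₀ − C_in) e^(−t/τ). Set C = 2.20 and solve for t:
e^(−t/τ) = (C − C_in)/(C₀ − C_in) = (2.20 − 3.66)/(0.103 − 3.66) = 0.41046
t = −τ ln(…) = 5.2196 × 0.89048 = 4.6480 min.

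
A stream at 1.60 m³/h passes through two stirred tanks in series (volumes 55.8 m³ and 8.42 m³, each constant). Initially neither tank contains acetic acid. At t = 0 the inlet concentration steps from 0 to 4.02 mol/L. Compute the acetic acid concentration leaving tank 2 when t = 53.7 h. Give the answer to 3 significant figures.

3.00 mol/L

Each tank obeys Vᵢ dCᵢ/dt = Q(Cᵢ₋₁ − Cᵢ), so τᵢ = Vᵢ/Q.
τ₁ = 55.8/1.60 = 34.875 h; τ₂ = 8.42/1.60 = 5.2625 h.
Solving the cascade with C₁(0)=C₂(0)=0 gives C₂(t) = C_in[1 − (τ₁ e^(−t/τ₁) − τ₂ e^(−t/τ₂))/(τ₁ − τ₂)].
At t = 53.7: e^(−t/τ₁) = 0.21443, e^(−t/τ₂) = 3.7012e-05.
C₂ = 4.02·[1 − (34.875·0.21443 − 5.2625·3.7012e-05)/(29.612)] = 4.02·0.74747 = 3.0048 mol/L.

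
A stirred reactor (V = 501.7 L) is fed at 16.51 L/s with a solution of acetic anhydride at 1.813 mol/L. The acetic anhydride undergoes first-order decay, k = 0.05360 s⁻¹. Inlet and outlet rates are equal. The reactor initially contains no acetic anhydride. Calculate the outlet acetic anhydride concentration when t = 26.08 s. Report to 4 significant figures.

0.6174 mol/L

Accumulation = in − out − consumed: V dC/dt = Q C_in − Q C − k V C.
This is linear with rate a = Q/V + k = 0.0865081 s⁻¹.
C_ss = Q C_in/(Q + kV) = 0.689674 mol/L; C(t) = C_ss + (C₀ − C_ss) e^(−a t).
C(26.08) = 0.689674 + (-0.689674)·e^(−0.0865081·26.08) = 0.689674 + (-0.689674)·0.104755 = 0.617427 mol/L.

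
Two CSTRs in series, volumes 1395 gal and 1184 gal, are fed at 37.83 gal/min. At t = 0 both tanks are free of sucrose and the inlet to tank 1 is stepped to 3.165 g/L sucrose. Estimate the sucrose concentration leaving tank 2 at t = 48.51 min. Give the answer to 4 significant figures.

1.320 g/L

Species balance on tank i: dCᵢ/dt = (Cᵢ₋₁ − Cᵢ)/τᵢ with τᵢ = Vᵢ/Q.
τ₁ = 1395/37.83 = 36.8755 min; τ₂ = 1184/37.83 = 31.2979 min.
Solving the cascade with C₁(0)=C₂(0)=0 gives C₂(t) = C_in[1 − (τ₁ e^(−t/τ₁) − τ₂ e^(−t/τ₂))/(τ₁ − τ₂)].
At t = 48.51: e^(−t/τ₁) = 0.268338, e^(−t/τ₂) = 0.212260.
C₂ = 3.165·[1 − (36.8755·0.268338 − 31.2979·0.212260)/(5.57758)] = 3.165·0.416987 = 1.31976 g/L.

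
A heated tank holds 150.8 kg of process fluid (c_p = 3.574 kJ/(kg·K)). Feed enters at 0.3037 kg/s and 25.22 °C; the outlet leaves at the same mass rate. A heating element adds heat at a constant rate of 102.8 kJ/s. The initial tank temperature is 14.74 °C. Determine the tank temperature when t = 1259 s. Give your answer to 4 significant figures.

Energy balance: M c_p dT/dt = ṁ c_p (T_in − T) + 102.8.
Rearrange: dT/dt = (T_ss − T)/τ with τ = M/ṁ = 496.543 s and T_ss = T_in + Q̇/(ṁ c_p) = 119.930 °C.
T approaches T_ss exponentially: T(t) = T_ss + (T₀ − T_ss) e^(−t/τ).
T(1259) = 119.930 + (-105.190)·e^(−1259/496.543) = 119.930 + (-105.190)·0.0792195 = 111.596 °C.

111.6 °C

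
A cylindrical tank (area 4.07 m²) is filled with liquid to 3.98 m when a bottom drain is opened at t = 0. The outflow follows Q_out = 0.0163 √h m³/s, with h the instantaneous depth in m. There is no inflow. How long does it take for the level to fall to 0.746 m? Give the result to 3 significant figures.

Unsteady balance on liquid volume: A dh/dt = −0.0163 √h.
This is separable: 2 d(√h)/dt = −0.0163/A, so √h = √h₀ − (0.0163/(2A)) t.
t = 2A(√h₀ − √h)/0.0163 = 2·4.07·(√3.98 − √0.746)/0.0163
  = 8.1400 × (1.9950 − 0.86371) / 0.0163 = 564.95 s.

565 s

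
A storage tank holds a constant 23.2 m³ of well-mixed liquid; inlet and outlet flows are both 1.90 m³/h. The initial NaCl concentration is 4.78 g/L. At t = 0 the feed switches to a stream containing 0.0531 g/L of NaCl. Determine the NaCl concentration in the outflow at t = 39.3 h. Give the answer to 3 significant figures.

Accumulation = in − out for the solute gives V dC/dt = Q(C_in − C).
So dC/dt = (C_in − C)/τ with τ = V/Q = 23.2/1.90 = 12.211 h.
C approaches C_in exponentially: C(t) = C_in + (C₀ − C_in) e^(−t/τ).
C(39.3) = 0.0531 + (4.78 − 0.0531)·e^(−39.3/12.211) = 0.0531 + (4.7269)·0.040014 = 0.24224 g/L.

0.242 g/L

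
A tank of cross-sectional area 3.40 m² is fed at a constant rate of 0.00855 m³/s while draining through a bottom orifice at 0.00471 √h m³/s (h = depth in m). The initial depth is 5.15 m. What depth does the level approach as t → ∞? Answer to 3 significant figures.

3.30 m

Level balance: A dh/dt = 0.00855 − 0.00471 √h. Setting dh/dt = 0:
Q_in = 0.00471 √h_ss ⇒ √h_ss = 0.00855/0.00471 = 1.8153.
h_ss = 1.8153² = 3.2953 m. (Since h₀ = 5.15 m > h_ss, the level will fall toward this value.)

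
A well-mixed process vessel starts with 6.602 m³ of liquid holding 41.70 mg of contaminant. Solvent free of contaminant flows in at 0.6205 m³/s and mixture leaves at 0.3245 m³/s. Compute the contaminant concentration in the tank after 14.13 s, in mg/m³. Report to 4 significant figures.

Let m(t) be the amount of contaminant. Volume: V(t) = V₀ + (Q_in − Q_out) t = 6.602 + 0.296000 t; V(14.13) = 10.7845 m³.
No contaminant enters, so dm/dt = −Q_out · (m/V).
Separate: dm/m = −Q_out dt/V(t) ⇒ ln(m/m₀) = −(Q_out/(Q_in−Q_out)) ln(V/V₀).
m = m₀ (V₀/V)^(Q_out/(Q_in−Q_out)) = 41.70 × (6.602/10.7845)^(1.09628) = 24.3496 mg.
C = m/V = 24.3496/10.7845 = 2.25784 mg/m³.

2.258 mg/m³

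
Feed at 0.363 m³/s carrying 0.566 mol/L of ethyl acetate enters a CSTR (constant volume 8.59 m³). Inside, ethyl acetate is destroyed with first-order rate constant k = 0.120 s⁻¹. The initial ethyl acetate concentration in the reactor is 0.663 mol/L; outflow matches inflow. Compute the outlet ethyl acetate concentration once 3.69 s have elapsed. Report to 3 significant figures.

0.431 mol/L

V dC/dt = Q(C_in − C) − k V C.
This is linear with rate a = Q/V + k = 0.16226 s⁻¹.
C_ss = Q C_in/(Q + kV) = 0.14741 mol/L; C(t) = C_ss + (C₀ − C_ss) e^(−a t).
C(3.69) = 0.14741 + (0.51559)·e^(−0.16226·3.69) = 0.14741 + (0.51559)·0.54951 = 0.43073 mol/L.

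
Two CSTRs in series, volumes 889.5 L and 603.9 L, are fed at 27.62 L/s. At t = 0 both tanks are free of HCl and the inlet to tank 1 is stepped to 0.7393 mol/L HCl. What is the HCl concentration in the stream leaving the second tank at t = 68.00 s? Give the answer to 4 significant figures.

Each tank obeys Vᵢ dCᵢ/dt = Q(Cᵢ₋₁ − Cᵢ), so τᵢ = Vᵢ/Q.
τ₁ = 889.5/27.62 = 32.2049 s; τ₂ = 603.9/27.62 = 21.8646 s.
Tank 1: C₁ = C_in(1 − e^(−t/τ₁)). Tank 2 (τ₁ ≠ τ₂): C₂ = C_in[1 − (τ₁ e^(−t/τ₁) − τ₂ e^(−t/τ₂))/(τ₁ − τ₂)].
At t = 68.00: e^(−t/τ₁) = 0.121059, e^(−t/τ₂) = 0.0445987.
C₂ = 0.7393·[1 − (32.2049·0.121059 − 21.8646·0.0445987)/(10.3403)] = 0.7393·0.717266 = 0.530275 mol/L.

0.5303 mol/L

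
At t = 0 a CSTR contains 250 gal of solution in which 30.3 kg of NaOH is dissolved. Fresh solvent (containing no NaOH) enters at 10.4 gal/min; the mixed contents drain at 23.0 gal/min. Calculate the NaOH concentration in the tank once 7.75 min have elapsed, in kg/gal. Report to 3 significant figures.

0.0805 kg/gal

Let m(t) be the amount of NaOH. Volume: V(t) = V₀ + (Q_in − Q_out) t = 250 − 12.600 t; V(7.75) = 152.35 gal.
No NaOH enters, so dm/dt = −Q_out · (m/V).
Separate: dm/m = −Q_out dt/V(t) ⇒ ln(m/m₀) = −(Q_out/(Q_in−Q_out)) ln(V/V₀).
m = m₀ (V₀/V)^(Q_out/(Q_in−Q_out)) = 30.3 × (250/152.35)^(-1.8254) = 12.269 kg.
C = m/V = 12.269/152.35 = 0.080531 kg/gal.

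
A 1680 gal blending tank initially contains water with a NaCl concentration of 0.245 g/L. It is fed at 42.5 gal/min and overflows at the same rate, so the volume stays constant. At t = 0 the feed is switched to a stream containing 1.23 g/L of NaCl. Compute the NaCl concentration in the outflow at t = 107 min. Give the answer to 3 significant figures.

1.16 g/L

Accumulation = in − out for the solute gives V dC/dt = Q(C_in − C).
So dC/dt = (C_in − C)/τ with τ = V/Q = 1680/42.5 = 39.529 min.
Integrating: C(t) = C_in + (C₀ − C_in) e^(−t/τ).
C(107) = 1.23 + (0.245 − 1.23)·e^(−107/39.529) = 1.23 + (-0.98500)·0.066747 = 1.1643 g/L.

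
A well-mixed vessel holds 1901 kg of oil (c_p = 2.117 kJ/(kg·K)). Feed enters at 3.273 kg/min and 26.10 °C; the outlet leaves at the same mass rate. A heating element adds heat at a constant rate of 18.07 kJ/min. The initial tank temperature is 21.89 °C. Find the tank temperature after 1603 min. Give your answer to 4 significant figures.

28.28 °C

M c_p dT/dt = ṁ c_p (T_in − T) + Q̇.
τ = M/ṁ = 580.813 min; T_ss = T_in + Q̇/(ṁ c_p) = 26.10 + 18.07/(3.273·2.117) = 28.7079 °C.
T approaches T_ss exponentially: T(t) = T_ss + (T₀ − T_ss) e^(−t/τ).
T(1603) = 28.7079 + (-6.81790)·e^(−1603/580.813) = 28.7079 + (-6.81790)·0.0632965 = 28.2764 °C.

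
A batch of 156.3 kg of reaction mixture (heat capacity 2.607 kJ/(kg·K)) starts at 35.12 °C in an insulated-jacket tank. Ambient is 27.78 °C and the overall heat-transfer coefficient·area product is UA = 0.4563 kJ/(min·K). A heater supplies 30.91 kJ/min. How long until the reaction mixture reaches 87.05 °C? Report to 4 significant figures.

1754 min

Lumped-capacitance energy balance: M c_p dT/dt = UA(T_amb − T) + Q̇.
τ = M c_p/UA = 892.996 min; T_ss = T_amb + Q̇/UA = 27.78 + 30.91/0.4563 = 95.5205 °C.
T(t) = T_ss + (T₀ − T_ss)e^(−t/τ); set T = 87.05:
t = −τ ln[(T − T_ss)/(T₀ − T_ss)] = −892.996 · ln(0.140239) = 1754.21 min.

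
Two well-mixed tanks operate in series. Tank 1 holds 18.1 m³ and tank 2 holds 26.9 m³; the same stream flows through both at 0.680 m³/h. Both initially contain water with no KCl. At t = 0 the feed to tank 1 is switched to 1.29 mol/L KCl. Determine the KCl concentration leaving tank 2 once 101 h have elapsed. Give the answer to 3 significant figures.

Time constants: τᵢ = Vᵢ/Q for each well-mixed tank.
τ₁ = 18.1/0.680 = 26.618 h; τ₂ = 26.9/0.680 = 39.559 h.
Solving the cascade with C₁(0)=C₂(0)=0 gives C₂(t) = C_in[1 − (τ₁ e^(−t/τ₁) − τ₂ e^(−t/τ₂))/(τ₁ − τ₂)].
At t = 101: e^(−t/τ₁) = 0.022495, e^(−t/τ₂) = 0.077835.
C₂ = 1.29·[1 − (26.618·0.022495 − 39.559·0.077835)/(-12.941)] = 1.29·0.80834 = 1.0428 mol/L.

1.04 mol/L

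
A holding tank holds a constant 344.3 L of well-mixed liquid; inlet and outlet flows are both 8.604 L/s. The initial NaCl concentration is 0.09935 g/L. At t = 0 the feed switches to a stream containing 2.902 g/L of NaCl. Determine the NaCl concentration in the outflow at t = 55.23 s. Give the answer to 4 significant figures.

Mass balance on the solute (V constant): V dC/dt = Q(C_in − C).
Time constant τ = V/Q = 344.3/8.604 = 40.0163 s.
This is linear first-order; C(t) = C_in + (C₀ − C_in) e^(−t/τ).
C(55.23) = 2.902 + (0.09935 − 2.902)·e^(−55.23/40.0163) = 2.902 + (-2.80265)·0.251531 = 2.19705 g/L.

2.197 g/L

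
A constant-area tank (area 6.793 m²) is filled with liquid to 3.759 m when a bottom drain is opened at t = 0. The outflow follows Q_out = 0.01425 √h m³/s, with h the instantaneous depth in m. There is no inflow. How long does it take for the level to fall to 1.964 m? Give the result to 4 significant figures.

Volume balance on the tank: A dh/dt = −0.01425 √h.
This is separable: 2 d(√h)/dt = −0.01425/A, so √h = √h₀ − (0.01425/(2A)) t.
t = 2A(√h₀ − √h)/0.01425 = 2·6.793·(√3.759 − √1.964)/0.01425
  = 13.5860 × (1.93881 − 1.40143) / 0.01425 = 512.346 s.

512.3 s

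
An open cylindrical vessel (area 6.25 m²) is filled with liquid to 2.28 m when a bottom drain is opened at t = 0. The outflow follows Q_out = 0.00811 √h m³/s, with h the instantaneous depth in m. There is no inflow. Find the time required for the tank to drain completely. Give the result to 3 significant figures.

With no inflow, A dh/dt = −0.00811 √h.
Separate and integrate: 2(√h − √h₀) = −(0.00811/A) t.
Set h = 0: 2√h₀ = (0.00811/A) t_empty ⇒ t_empty = 2A√h₀/0.00811.
t_empty = 2·6.25·√2.28/0.00811 = 12.500·1.5100/0.00811 = 2327.3 s.

2330 s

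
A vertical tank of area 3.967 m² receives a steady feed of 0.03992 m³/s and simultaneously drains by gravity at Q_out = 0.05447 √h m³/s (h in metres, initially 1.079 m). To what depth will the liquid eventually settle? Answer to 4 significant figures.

0.5371 m

A dh/dt = Q_in − 0.05447 √h. Steady state requires inflow = outflow:
Q_in = 0.05447 √h_ss ⇒ √h_ss = 0.03992/0.05447 = 0.732880.
h_ss = 0.732880² = 0.537114 m. (Since h₀ = 1.079 m > h_ss, the level will fall toward this value.)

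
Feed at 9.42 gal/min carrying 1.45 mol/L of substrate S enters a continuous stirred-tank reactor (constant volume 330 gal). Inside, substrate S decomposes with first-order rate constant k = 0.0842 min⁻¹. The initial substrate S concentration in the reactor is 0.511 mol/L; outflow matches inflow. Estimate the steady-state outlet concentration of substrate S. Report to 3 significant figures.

0.367 mol/L

Species balance: V dC/dt = Q C_in − Q C − k V C.
At steady state: 0 = Q C_in − (Q + kV) C_ss, so C_ss = Q C_in/(Q + kV).
C_ss = 9.42·1.45/(9.42 + 0.0842·330) = 13.659/37.206 = 0.36712 mol/L.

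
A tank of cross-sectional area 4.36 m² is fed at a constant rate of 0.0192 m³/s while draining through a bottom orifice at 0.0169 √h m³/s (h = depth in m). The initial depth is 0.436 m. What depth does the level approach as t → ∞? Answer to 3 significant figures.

Unsteady balance on liquid volume: A dh/dt = Q_in − 0.0169 √h. At steady state dh/dt = 0:
Q_in = 0.0169 √h_ss ⇒ √h_ss = 0.0192/0.0169 = 1.1361.
h_ss = 1.1361² = 1.2907 m. (Since h₀ = 0.436 m < h_ss, the level will rise toward this value.)

1.29 m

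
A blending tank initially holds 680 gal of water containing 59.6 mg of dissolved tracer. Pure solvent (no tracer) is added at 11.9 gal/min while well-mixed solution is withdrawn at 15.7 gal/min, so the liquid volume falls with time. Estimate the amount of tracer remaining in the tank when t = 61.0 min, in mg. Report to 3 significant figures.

Total volume: dV/dt = Q_in − Q_out = -3.8000 gal/min, so V(t) = 680 − 3.8000 t and V(61.0) = 448.20 gal.
Solute balance: dm/dt = 0 − Q_out C = −Q_out m/V(t).
Separate: dm/m = −Q_out dt/V(t) ⇒ ln(m/m₀) = −(Q_out/(Q_in−Q_out)) ln(V/V₀).
m = m₀ (V₀/V)^(Q_out/(Q_in−Q_out)) = 59.6 × (680/448.20)^(-4.1316) = 10.648 mg.

10.6 mg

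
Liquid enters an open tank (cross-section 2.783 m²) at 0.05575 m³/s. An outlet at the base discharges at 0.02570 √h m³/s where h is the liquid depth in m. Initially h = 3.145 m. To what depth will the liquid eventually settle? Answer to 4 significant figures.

4.706 m

Level balance: A dh/dt = 0.05575 − 0.02570 √h. Setting dh/dt = 0:
Q_in = 0.02570 √h_ss ⇒ √h_ss = 0.05575/0.02570 = 2.16926.
h_ss = 2.16926² = 4.70569 m. (Since h₀ = 3.145 m < h_ss, the level will rise toward this value.)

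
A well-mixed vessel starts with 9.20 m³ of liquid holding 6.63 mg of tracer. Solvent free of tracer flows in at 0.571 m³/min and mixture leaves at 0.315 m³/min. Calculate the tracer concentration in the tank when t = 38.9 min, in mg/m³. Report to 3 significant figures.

0.140 mg/m³

Let m(t) be the amount of tracer. Volume: V(t) = V₀ + (Q_in − Q_out) t = 9.20 + 0.25600 t; V(38.9) = 19.158 m³.
No tracer enters, so dm/dt = −Q_out · (m/V).
dm/m = −Q_out dt/(V₀ + 0.25600 t); integrating gives ln(m/m₀) = −(Q_out/(Q_in−Q_out)) ln(V/V₀).
m = m₀ (V₀/V)^(Q_out/(Q_in−Q_out)) = 6.63 × (9.20/19.158)^(1.2305) = 2.6886 mg.
C = m/V = 2.6886/19.158 = 0.14033 mg/m³.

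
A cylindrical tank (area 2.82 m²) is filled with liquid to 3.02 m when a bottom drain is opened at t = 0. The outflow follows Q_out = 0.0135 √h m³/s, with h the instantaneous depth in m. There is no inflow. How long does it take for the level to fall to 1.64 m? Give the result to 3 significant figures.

Volume balance on the tank: A dh/dt = −0.0135 √h.
∫ h^(−1/2) dh = −(0.0135/A) ∫ dt, giving 2√h = 2√h₀ − (0.0135/A) t.
t = 2A(√h₀ − √h)/0.0135 = 2·2.82·(√3.02 − √1.64)/0.0135
  = 5.6400 × (1.7378 − 1.2806) / 0.0135 = 191.00 s.

191 s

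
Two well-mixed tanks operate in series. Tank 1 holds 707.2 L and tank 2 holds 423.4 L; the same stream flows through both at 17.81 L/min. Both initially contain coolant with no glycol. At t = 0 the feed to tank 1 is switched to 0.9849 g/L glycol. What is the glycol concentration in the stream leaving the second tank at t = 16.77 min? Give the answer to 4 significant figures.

Time constants: τᵢ = Vᵢ/Q for each well-mixed tank.
τ₁ = 707.2/17.81 = 39.7080 min; τ₂ = 423.4/17.81 = 23.7732 min.
Tank 1: C₁ = C_in(1 − e^(−t/τ₁)). Tank 2 (τ₁ ≠ τ₂): C₂ = C_in[1 − (τ₁ e^(−t/τ₁) − τ₂ e^(−t/τ₂))/(τ₁ − τ₂)].
At t = 16.77: e^(−t/τ₁) = 0.655516, e^(−t/τ₂) = 0.493902.
C₂ = 0.9849·[1 − (39.7080·0.655516 − 23.7732·0.493902)/(15.9349)] = 0.9849·0.103374 = 0.101813 g/L.

0.1018 g/L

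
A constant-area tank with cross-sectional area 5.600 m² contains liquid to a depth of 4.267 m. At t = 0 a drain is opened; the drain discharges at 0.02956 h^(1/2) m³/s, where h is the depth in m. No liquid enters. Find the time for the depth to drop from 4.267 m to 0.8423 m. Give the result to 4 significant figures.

With no inflow, A dh/dt = −0.02956 √h.
This is separable: 2 d(√h)/dt = −0.02956/A, so √h = √h₀ − (0.02956/(2A)) t.
t = 2A(√h₀ − √h)/0.02956 = 2·5.600·(√4.267 − √0.8423)/0.02956
  = 11.2000 × (2.06567 − 0.917769) / 0.02956 = 434.929 s.

434.9 s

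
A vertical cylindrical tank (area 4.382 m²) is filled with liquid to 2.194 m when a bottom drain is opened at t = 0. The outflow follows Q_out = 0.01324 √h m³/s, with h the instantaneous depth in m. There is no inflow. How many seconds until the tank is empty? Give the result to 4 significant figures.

980.5 s

Accumulation of liquid (constant cross-section A): A dh/dt = −0.01324 √h.
This is separable: 2 d(√h)/dt = −0.01324/A, so √h = √h₀ − (0.01324/(2A)) t.
Set h = 0: 2√h₀ = (0.01324/A) t_empty ⇒ t_empty = 2A√h₀/0.01324.
t_empty = 2·4.382·√2.194/0.01324 = 8.76400·1.48122/0.01324 = 980.466 s.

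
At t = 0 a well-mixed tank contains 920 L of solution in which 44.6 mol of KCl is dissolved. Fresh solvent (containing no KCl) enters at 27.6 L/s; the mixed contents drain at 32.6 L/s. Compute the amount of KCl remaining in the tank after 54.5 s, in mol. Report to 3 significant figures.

4.52 mol

Total volume: dV/dt = Q_in − Q_out = -5.0000 L/s, so V(t) = 920 − 5.0000 t and V(54.5) = 647.50 L.
Species balance (pure solvent in): dm/dt = −Q_out · m/V(t).
Separate: dm/m = −Q_out dt/V(t) ⇒ ln(m/m₀) = −(Q_out/(Q_in−Q_out)) ln(V/V₀).
m = m₀ (V₀/V)^(Q_out/(Q_in−Q_out)) = 44.6 × (920/647.50)^(-6.5200) = 4.5157 mol.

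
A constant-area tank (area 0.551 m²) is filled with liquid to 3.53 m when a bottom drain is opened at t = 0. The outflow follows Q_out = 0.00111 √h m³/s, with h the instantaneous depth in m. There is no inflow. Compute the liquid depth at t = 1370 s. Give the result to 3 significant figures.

0.249 m

Accumulation of liquid (constant cross-section A): A dh/dt = −0.00111 √h.
Separate and integrate: 2(√h − √h₀) = −(0.00111/A) t.
√h = √3.53 − 0.00111·1370/(2·0.551) = 1.8788 − 1.3799 = 0.49888.
h = 0.49888² = 0.24889 m.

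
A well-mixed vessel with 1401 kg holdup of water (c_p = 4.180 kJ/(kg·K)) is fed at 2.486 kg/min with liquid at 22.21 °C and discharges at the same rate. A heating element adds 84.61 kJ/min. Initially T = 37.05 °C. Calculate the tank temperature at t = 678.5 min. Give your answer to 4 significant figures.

Unsteady energy balance on the tank contents: M c_p dT/dt = ṁ c_p (T_in − T) + 84.61.
Rearrange: dT/dt = (T_ss − T)/τ with τ = M/ṁ = 563.556 min and T_ss = T_in + Q̇/(ṁ c_p) = 30.3522 °C.
T approaches T_ss exponentially: T(t) = T_ss + (T₀ − T_ss) e^(−t/τ).
T(678.5) = 30.3522 + (6.69775)·e^(−678.5/563.556) = 30.3522 + (6.69775)·0.300003 = 32.3616 °C.

32.36 °C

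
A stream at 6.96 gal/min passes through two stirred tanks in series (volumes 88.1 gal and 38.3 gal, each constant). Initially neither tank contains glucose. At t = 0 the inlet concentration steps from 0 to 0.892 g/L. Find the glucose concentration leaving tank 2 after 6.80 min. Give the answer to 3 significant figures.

Time constants: τᵢ = Vᵢ/Q for each well-mixed tank.
τ₁ = 88.1/6.96 = 12.658 min; τ₂ = 38.3/6.96 = 5.5029 min.
Tank 1: C₁ = C_in(1 − e^(−t/τ₁)). Tank 2 (τ₁ ≠ τ₂): C₂ = C_in[1 − (τ₁ e^(−t/τ₁) − τ₂ e^(−t/τ₂))/(τ₁ − τ₂)].
At t = 6.80: e^(−t/τ₁) = 0.58438, e^(−t/τ₂) = 0.29063.
C₂ = 0.892·[1 − (12.658·0.58438 − 5.5029·0.29063)/(7.1552)] = 0.892·0.18970 = 0.16922 g/L.

0.169 g/L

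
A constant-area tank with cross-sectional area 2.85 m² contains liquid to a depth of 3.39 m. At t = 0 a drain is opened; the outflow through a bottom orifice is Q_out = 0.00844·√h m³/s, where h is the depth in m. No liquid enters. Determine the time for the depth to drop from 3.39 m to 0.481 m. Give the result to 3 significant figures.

775 s

Volume balance on the tank: A dh/dt = −0.00844 √h.
This is separable: 2 d(√h)/dt = −0.00844/A, so √h = √h₀ − (0.00844/(2A)) t.
t = 2A(√h₀ − √h)/0.00844 = 2·2.85·(√3.39 − √0.481)/0.00844
  = 5.7000 × (1.8412 − 0.69354) / 0.00844 = 775.07 s.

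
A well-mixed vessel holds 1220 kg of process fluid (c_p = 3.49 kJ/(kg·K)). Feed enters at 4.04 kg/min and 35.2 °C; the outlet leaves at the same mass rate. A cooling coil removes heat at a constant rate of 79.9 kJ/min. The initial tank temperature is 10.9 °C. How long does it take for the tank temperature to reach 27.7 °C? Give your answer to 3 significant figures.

M c_p dT/dt = ṁ c_p (T_in − T) − Q̇.
τ = M/ṁ = 301.98 min; T_ss = T_in − Q̇/(ṁ c_p) = 29.533 °C.
T(t) = T_ss + (T₀ − T_ss) e^(−t/τ). Set T = 27.7:
e^(−t/τ) = (27.7 − 29.533)/(10.9 − 29.533) = 0.098382
t = −301.98 · ln(0.098382) = 700.26 min.

700 min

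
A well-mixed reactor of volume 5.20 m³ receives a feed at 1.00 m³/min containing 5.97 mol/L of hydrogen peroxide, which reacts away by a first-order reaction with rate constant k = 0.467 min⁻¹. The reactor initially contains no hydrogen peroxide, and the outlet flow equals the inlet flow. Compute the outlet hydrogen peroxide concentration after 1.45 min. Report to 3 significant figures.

V dC/dt = Q(C_in − C) − k V C.
This is linear with rate a = Q/V + k = 0.65931 min⁻¹.
C_ss = Q C_in/(Q + kV) = 1.7413 mol/L; C(t) = C_ss + (C₀ − C_ss) e^(−a t).
C(1.45) = 1.7413 + (-1.7413)·e^(−0.65931·1.45) = 1.7413 + (-1.7413)·0.38443 = 1.0719 mol/L.

1.07 mol/L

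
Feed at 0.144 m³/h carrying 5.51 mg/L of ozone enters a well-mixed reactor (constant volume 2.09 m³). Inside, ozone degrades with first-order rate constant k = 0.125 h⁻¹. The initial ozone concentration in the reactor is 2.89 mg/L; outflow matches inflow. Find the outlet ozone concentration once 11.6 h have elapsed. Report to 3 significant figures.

Species balance: V dC/dt = Q C_in − Q C − k V C.
This is linear with rate a = Q/V + k = 0.19390 h⁻¹.
C_ss = Q C_in/(Q + kV) = 1.9579 mg/L; C(t) = C_ss + (C₀ − C_ss) e^(−a t).
C(11.6) = 1.9579 + (0.93210)·e^(−0.19390·11.6) = 1.9579 + (0.93210)·0.10548 = 2.0562 mg/L.

2.06 mg/L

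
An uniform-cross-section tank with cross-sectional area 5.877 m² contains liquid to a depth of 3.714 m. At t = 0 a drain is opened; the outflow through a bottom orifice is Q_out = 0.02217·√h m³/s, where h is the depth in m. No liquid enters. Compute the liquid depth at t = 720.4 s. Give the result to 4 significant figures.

Unsteady balance on liquid volume: A dh/dt = −0.02217 √h.
This is separable: 2 d(√h)/dt = −0.02217/A, so √h = √h₀ − (0.02217/(2A)) t.
√h = √3.714 − 0.02217·720.4/(2·5.877) = 1.92717 − 1.35879 = 0.568380.
h = 0.568380² = 0.323056 m.

0.3231 m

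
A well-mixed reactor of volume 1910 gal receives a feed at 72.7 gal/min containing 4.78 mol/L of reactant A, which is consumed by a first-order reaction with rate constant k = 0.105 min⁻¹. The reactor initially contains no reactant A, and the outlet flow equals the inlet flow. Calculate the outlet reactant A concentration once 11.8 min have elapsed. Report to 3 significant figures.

1.04 mol/L

Accumulation = in − out − consumed: V dC/dt = Q C_in − Q C − k V C.
This is linear with rate a = Q/V + k = 0.14306 min⁻¹.
C_ss = Q C_in/(Q + kV) = 1.2718 mol/L; C(t) = C_ss + (C₀ − C_ss) e^(−a t).
C(11.8) = 1.2718 + (-1.2718)·e^(−0.14306·11.8) = 1.2718 + (-1.2718)·0.18486 = 1.0367 mol/L.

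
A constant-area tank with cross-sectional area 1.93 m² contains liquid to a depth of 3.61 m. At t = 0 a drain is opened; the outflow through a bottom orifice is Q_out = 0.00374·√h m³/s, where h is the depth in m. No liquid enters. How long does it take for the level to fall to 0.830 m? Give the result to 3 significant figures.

1020 s

Mass balance (ρ constant): A dh/dt = −0.00374 √h.
∫ h^(−1/2) dh = −(0.00374/A) ∫ dt, giving 2√h = 2√h₀ − (0.00374/A) t.
t = 2A(√h₀ − √h)/0.00374 = 2·1.93·(√3.61 − √0.830)/0.00374
  = 3.8600 × (1.9000 − 0.91104) / 0.00374 = 1020.7 s.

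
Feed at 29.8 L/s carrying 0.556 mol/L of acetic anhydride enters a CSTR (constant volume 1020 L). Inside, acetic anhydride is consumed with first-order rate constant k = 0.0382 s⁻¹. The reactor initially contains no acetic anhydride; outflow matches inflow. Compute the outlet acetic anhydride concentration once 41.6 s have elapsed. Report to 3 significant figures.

0.226 mol/L

Species balance: V dC/dt = Q C_in − Q C − k V C.
This is linear with rate a = Q/V + k = 0.067416 s⁻¹.
C_ss = Q C_in/(Q + kV) = 0.24095 mol/L; C(t) = C_ss + (C₀ − C_ss) e^(−a t).
C(41.6) = 0.24095 + (-0.24095)·e^(−0.067416·41.6) = 0.24095 + (-0.24095)·0.060537 = 0.22637 mol/L.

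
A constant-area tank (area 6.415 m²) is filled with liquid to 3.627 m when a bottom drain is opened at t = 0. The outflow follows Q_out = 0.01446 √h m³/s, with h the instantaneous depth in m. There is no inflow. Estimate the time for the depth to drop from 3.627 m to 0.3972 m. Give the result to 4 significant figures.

A dh/dt = −Q_out = −0.01446 √h.
Separate and integrate: 2(√h − √h₀) = −(0.01446/A) t.
t = 2A(√h₀ − √h)/0.01446 = 2·6.415·(√3.627 − √0.3972)/0.01446
  = 12.8300 × (1.90447 − 0.630238) / 0.01446 = 1130.59 s.

1131 s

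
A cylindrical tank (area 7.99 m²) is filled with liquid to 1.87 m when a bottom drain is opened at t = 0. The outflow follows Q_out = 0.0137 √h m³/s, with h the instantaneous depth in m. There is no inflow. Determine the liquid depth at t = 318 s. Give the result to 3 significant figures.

1.20 m

Unsteady balance on liquid volume: A dh/dt = −0.0137 √h.
∫ h^(−1/2) dh = −(0.0137/A) ∫ dt, giving 2√h = 2√h₀ − (0.0137/A) t.
√h = √1.87 − 0.0137·318/(2·7.99) = 1.3675 − 0.27263 = 1.0949.
h = 1.0949² = 1.1987 m.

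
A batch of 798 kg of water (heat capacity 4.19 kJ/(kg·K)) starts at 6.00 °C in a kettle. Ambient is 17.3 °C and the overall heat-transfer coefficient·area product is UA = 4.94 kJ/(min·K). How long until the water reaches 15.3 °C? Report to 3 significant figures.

M c_p dT/dt = −UA(T − T_amb).
τ = M c_p/UA = 676.85 min; T_ss = T_amb = 17.300 °C.
T(t) = T_ss + (T₀ − T_ss)e^(−t/τ); set T = 15.3:
t = −τ ln[(T − T_ss)/(T₀ − T_ss)] = −676.85 · ln(0.17699) = 1172.1 min.

1170 min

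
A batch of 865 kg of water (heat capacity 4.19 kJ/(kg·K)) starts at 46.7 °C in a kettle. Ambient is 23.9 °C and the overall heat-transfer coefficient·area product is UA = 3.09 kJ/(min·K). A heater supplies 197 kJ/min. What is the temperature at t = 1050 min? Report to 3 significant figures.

70.9 °C

Lumped-capacitance energy balance: M c_p dT/dt = UA(T_amb − T) + Q̇.
dT/dt = (T_ss − T)/τ with T_ss = T_amb + Q̇/UA = 23.9 + 197/3.09 = 87.654 °C, τ = M c_p/UA = 865·4.19/3.09 = 1172.9 min.
Integrating: T(t) = T_ss + (T₀ − T_ss) e^(−t/τ).
T(1050) = 87.654 + (-40.954)·0.40853 = 70.923 °C.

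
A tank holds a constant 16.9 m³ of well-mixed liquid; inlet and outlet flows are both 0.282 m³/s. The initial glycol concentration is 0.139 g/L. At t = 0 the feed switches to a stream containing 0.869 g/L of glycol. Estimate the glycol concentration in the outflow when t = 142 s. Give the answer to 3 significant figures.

0.801 g/L

Mass balance on the solute (V constant): V dC/dt = Q(C_in − C).
So dC/dt = (C_in − C)/τ with τ = V/Q = 16.9/0.282 = 59.929 s.
C approaches C_in exponentially: C(t) = C_in + (C₀ − C_in) e^(−t/τ).
C(142) = 0.869 + (0.139 − 0.869)·e^(−142/59.929) = 0.869 + (-0.73000)·0.093531 = 0.80072 g/L.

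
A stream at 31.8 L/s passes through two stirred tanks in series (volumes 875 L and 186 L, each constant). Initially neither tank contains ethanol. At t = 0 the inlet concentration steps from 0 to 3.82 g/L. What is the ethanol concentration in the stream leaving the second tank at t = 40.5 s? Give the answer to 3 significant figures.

2.71 g/L

Time constants: τᵢ = Vᵢ/Q for each well-mixed tank.
τ₁ = 875/31.8 = 27.516 s; τ₂ = 186/31.8 = 5.8491 s.
Tank 1: C₁ = C_in(1 − e^(−t/τ₁)). Tank 2 (τ₁ ≠ τ₂): C₂ = C_in[1 − (τ₁ e^(−t/τ₁) − τ₂ e^(−t/τ₂))/(τ₁ − τ₂)].
At t = 40.5: e^(−t/τ₁) = 0.22949, e^(−t/τ₂) = 0.00098370.
C₂ = 3.82·[1 − (27.516·0.22949 − 5.8491·0.00098370)/(21.667)] = 3.82·0.70882 = 2.7077 g/L.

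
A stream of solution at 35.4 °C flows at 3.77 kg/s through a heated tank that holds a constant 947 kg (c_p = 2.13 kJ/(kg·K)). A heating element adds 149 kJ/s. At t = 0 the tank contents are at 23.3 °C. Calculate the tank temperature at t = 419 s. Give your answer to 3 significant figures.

First-law balance (no shaft work): M c_p dT/dt = ṁ c_p (T_in − T) + 149.
τ = M/ṁ = 251.19 s; T_ss = T_in + Q̇/(ṁ c_p) = 35.4 + 149/(3.77·2.13) = 53.955 °C.
T approaches T_ss exponentially: T(t) = T_ss + (T₀ − T_ss) e^(−t/τ).
T(419) = 53.955 + (-30.655)·e^(−419/251.19) = 53.955 + (-30.655)·0.18862 = 48.173 °C.

48.2 °C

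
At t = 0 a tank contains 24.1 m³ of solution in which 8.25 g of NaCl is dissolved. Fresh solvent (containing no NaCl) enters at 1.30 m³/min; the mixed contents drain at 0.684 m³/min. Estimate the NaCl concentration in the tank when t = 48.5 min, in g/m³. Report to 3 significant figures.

0.0624 g/m³

Let m(t) be the amount of NaCl. Volume: V(t) = V₀ + (Q_in − Q_out) t = 24.1 + 0.61600 t; V(48.5) = 53.976 m³.
Solute balance: dm/dt = 0 − Q_out C = −Q_out m/V(t).
dm/m = −Q_out dt/(V₀ + 0.61600 t); integrating gives ln(m/m₀) = −(Q_out/(Q_in−Q_out)) ln(V/V₀).
m = m₀ (V₀/V)^(Q_out/(Q_in−Q_out)) = 8.25 × (24.1/53.976)^(1.1104) = 3.3699 g.
C = m/V = 3.3699/53.976 = 0.062433 g/m³.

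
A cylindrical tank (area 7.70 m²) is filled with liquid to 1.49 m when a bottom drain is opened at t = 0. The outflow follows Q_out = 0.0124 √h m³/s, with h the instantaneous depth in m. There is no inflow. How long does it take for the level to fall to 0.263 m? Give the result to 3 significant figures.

With no inflow, A dh/dt = −0.0124 √h.
Separate and integrate: 2(√h − √h₀) = −(0.0124/A) t.
t = 2A(√h₀ − √h)/0.0124 = 2·7.70·(√1.49 − √0.263)/0.0124
  = 15.400 × (1.2207 − 0.51284) / 0.0124 = 879.07 s.

879 s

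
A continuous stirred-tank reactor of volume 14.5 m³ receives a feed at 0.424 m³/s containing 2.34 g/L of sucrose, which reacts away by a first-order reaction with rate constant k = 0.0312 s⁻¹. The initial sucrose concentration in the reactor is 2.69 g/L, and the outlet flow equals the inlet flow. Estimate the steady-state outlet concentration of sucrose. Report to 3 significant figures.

1.13 g/L

Accumulation = in − out − consumed: V dC/dt = Q C_in − Q C − k V C.
At steady state: 0 = Q C_in − (Q + kV) C_ss, so C_ss = Q C_in/(Q + kV).
C_ss = 0.424·2.34/(0.424 + 0.0312·14.5) = 0.99216/0.87640 = 1.1321 g/L.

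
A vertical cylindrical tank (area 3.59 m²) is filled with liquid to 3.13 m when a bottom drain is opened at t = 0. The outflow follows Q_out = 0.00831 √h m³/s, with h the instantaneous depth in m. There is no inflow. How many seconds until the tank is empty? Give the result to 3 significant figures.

1530 s

With no inflow, A dh/dt = −0.00831 √h.
This is separable: 2 d(√h)/dt = −0.00831/A, so √h = √h₀ − (0.00831/(2A)) t.
Tank is empty when √h = 0: t_empty = 2A√h₀/0.00831.
t_empty = 2·3.59·√3.13/0.00831 = 7.1800·1.7692/0.00831 = 1528.6 s.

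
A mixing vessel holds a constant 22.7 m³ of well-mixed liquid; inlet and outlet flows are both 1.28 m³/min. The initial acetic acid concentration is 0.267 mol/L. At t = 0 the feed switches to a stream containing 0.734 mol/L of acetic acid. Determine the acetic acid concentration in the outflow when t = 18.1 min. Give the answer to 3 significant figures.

0.566 mol/L

Species balance on the tank: V dC/dt = Q(C_in − C).
So dC/dt = (C_in − C)/τ with τ = V/Q = 22.7/1.28 = 17.734 min.
Integrating: C(t) = C_in + (C₀ − C_in) e^(−t/τ).
C(18.1) = 0.734 + (0.267 − 0.734)·e^(−18.1/17.734) = 0.734 + (-0.46700)·0.36037 = 0.56571 mol/L.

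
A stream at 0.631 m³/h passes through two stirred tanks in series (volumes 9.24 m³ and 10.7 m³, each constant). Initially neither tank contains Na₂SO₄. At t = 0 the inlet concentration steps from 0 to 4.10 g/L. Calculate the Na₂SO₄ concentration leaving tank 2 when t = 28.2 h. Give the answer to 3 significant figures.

2.19 g/L

Species balance on tank i: dCᵢ/dt = (Cᵢ₋₁ − Cᵢ)/τᵢ with τᵢ = Vᵢ/Q.
τ₁ = 9.24/0.631 = 14.643 h; τ₂ = 10.7/0.631 = 16.957 h.
Tank 1: C₁ = C_in(1 − e^(−t/τ₁)). Tank 2 (τ₁ ≠ τ₂): C₂ = C_in[1 − (τ₁ e^(−t/τ₁) − τ₂ e^(−t/τ₂))/(τ₁ − τ₂)].
At t = 28.2: e^(−t/τ₁) = 0.14576, e^(−t/τ₂) = 0.18957.
C₂ = 4.10·[1 − (14.643·0.14576 − 16.957·0.18957)/(-2.3138)] = 4.10·0.53320 = 2.1861 g/L.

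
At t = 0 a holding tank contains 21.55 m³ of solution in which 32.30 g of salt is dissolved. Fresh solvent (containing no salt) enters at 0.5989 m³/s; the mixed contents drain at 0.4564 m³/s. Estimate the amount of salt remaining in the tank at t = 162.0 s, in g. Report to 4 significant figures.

Let m(t) be the amount of salt. Volume: V(t) = V₀ + (Q_in − Q_out) t = 21.55 + 0.142500 t; V(162.0) = 44.6350 m³.
Species balance (pure solvent in): dm/dt = −Q_out · m/V(t).
dm/m = −Q_out dt/(V₀ + 0.142500 t); integrating gives ln(m/m₀) = −(Q_out/(Q_in−Q_out)) ln(V/V₀).
m = m₀ (V₀/V)^(Q_out/(Q_in−Q_out)) = 32.30 × (21.55/44.6350)^(3.20281) = 3.13606 g.

3.136 g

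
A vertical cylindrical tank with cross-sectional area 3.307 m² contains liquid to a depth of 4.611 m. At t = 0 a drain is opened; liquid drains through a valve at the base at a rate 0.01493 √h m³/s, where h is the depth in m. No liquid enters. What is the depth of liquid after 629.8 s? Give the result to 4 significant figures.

With no inflow, A dh/dt = −0.01493 √h.
∫ h^(−1/2) dh = −(0.01493/A) ∫ dt, giving 2√h = 2√h₀ − (0.01493/A) t.
√h = √4.611 − 0.01493·629.8/(2·3.307) = 2.14732 − 1.42167 = 0.725656.
h = 0.725656² = 0.526576 m.

0.5266 m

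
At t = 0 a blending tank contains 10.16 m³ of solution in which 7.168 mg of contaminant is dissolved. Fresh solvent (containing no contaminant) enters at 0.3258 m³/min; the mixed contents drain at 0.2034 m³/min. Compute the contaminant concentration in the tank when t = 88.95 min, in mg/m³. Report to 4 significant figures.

0.1015 mg/m³

Let m(t) be the amount of contaminant. Volume: V(t) = V₀ + (Q_in − Q_out) t = 10.16 + 0.122400 t; V(88.95) = 21.0475 m³.
No contaminant enters, so dm/dt = −Q_out · (m/V).
dm/m = −Q_out dt/(V₀ + 0.122400 t); integrating gives ln(m/m₀) = −(Q_out/(Q_in−Q_out)) ln(V/V₀).
m = m₀ (V₀/V)^(Q_out/(Q_in−Q_out)) = 7.168 × (10.16/21.0475)^(1.66176) = 2.13684 mg.
C = m/V = 2.13684/21.0475 = 0.101525 mg/m³.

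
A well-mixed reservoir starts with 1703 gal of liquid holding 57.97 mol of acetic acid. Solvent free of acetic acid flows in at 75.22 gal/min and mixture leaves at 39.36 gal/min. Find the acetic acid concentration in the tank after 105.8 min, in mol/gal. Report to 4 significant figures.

0.002914 mol/gal

Let m(t) be the amount of acetic acid. Volume: V(t) = V₀ + (Q_in − Q_out) t = 1703 + 35.8600 t; V(105.8) = 5496.99 gal.
No acetic acid enters, so dm/dt = −Q_out · (m/V).
dm/m = −Q_out dt/(V₀ + 35.8600 t); integrating gives ln(m/m₀) = −(Q_out/(Q_in−Q_out)) ln(V/V₀).
m = m₀ (V₀/V)^(Q_out/(Q_in−Q_out)) = 57.97 × (1703/5496.99)^(1.09760) = 16.0185 mol.
C = m/V = 16.0185/5496.99 = 0.00291406 mol/gal.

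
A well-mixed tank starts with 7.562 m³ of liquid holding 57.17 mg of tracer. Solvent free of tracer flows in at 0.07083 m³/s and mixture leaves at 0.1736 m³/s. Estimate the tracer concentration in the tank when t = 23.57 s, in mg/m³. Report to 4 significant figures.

5.794 mg/m³

Total volume: dV/dt = Q_in − Q_out = -0.102770 m³/s, so V(t) = 7.562 − 0.102770 t and V(23.57) = 5.13971 m³.
Species balance (pure solvent in): dm/dt = −Q_out · m/V(t).
Separate: dm/m = −Q_out dt/V(t) ⇒ ln(m/m₀) = −(Q_out/(Q_in−Q_out)) ln(V/V₀).
m = m₀ (V₀/V)^(Q_out/(Q_in−Q_out)) = 57.17 × (7.562/5.13971)^(-1.68921) = 29.7777 mg.
C = m/V = 29.7777/5.13971 = 5.79365 mg/m³.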